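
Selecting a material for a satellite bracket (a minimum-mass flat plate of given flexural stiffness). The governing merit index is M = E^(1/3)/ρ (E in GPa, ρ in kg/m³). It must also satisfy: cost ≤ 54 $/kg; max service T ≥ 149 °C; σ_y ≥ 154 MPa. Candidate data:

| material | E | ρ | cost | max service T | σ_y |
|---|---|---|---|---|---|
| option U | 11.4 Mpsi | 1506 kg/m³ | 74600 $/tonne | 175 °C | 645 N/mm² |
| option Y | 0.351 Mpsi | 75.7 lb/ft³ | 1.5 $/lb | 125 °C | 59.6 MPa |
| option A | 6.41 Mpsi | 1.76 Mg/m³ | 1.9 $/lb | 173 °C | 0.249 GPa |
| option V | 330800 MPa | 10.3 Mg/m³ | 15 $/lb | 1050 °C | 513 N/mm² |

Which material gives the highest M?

option A

Screen on constraints: cost ≤ 54 $/kg; max service T ≥ 149 °C; σ_y ≥ 154 MPa. Survivors: option A, option V.
After converting to SI:
  option A: E = 44.20 GPa, ρ = 1760 kg/m³
  option V: E = 330.8 GPa, ρ = 10300 kg/m³
  option A: M = 2.01×10⁻³
  option V: M = 0.671×10⁻³
Option A ranks first.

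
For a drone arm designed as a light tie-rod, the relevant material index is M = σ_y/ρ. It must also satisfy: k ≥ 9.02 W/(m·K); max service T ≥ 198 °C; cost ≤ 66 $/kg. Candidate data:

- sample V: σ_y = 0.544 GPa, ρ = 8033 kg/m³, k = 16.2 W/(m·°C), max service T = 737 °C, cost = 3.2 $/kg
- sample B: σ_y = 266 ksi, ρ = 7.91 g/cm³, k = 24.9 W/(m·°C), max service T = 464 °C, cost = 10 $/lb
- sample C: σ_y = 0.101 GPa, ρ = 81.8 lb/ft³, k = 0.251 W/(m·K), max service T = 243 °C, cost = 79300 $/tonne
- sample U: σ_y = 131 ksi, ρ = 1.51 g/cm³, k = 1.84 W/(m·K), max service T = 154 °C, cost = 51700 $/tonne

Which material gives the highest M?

Screen on constraints: k ≥ 9.02 W/(m·K); max service T ≥ 198 °C; cost ≤ 66 $/kg. Survivors: sample V, sample B.
Convert each candidate to consistent units, then evaluate M:
  sample V: σ_y = 544.0 MPa, ρ = 8033 kg/m³
  sample B: σ_y = 1834 MPa, ρ = 7910 kg/m³
  sample B: M = 232 kN·m/kg
  sample V: M = 67.7 kN·m/kg
The maximum is for sample B.

sample B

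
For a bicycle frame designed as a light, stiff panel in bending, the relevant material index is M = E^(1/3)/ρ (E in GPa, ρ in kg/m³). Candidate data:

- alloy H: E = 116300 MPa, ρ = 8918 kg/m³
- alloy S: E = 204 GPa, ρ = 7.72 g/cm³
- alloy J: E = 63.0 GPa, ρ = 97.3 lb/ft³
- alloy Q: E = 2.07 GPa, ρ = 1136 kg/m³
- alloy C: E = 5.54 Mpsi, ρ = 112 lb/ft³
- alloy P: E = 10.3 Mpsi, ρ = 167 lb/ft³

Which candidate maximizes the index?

Convert each candidate to consistent units, then evaluate M:
  alloy H: E = 116.3 GPa, ρ = 8918 kg/m³
  alloy S: E = 204.0 GPa, ρ = 7720 kg/m³
  alloy J: E = 63.00 GPa, ρ = 1559 kg/m³
  alloy Q: E = 2.070 GPa, ρ = 1136 kg/m³
  alloy C: E = 38.20 GPa, ρ = 1794 kg/m³
  alloy P: E = 71.02 GPa, ρ = 2675 kg/m³
  alloy J: M = 2.55×10⁻³
  alloy C: M = 1.88×10⁻³
  alloy P: M = 1.55×10⁻³
  alloy Q: M = 1.12×10⁻³
  alloy S: M = 0.763×10⁻³
  alloy H: M = 0.547×10⁻³
Alloy J ranks first.

alloy J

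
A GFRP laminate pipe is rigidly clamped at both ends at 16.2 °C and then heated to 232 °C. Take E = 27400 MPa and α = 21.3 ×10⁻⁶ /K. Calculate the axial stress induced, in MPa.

126 MPa

E = 27400 MPa = 27.40 GPa.
ΔT = 215.8 K. Constrained thermal stress σ = E·α·ΔT = 27.40×10³ MPa × 21.3×10⁻⁶ × 215.8 = 126 MPa (compressive).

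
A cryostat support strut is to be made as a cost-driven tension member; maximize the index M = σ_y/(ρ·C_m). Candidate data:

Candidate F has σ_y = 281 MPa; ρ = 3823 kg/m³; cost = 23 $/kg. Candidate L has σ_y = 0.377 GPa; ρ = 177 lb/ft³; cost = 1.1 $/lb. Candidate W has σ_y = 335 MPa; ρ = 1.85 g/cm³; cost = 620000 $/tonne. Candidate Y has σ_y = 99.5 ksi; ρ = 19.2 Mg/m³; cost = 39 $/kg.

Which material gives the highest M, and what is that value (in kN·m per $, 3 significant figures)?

Convert each candidate to consistent units, then evaluate M:
  candidate F: σ_y = 281.0 MPa, ρ = 3823 kg/m³, cost = 23.00 $/kg
  candidate L: σ_y = 377.0 MPa, ρ = 2835 kg/m³, cost = 2.425 $/kg
  candidate W: σ_y = 335.0 MPa, ρ = 1850 kg/m³, cost = 620.0 $/kg
  candidate Y: σ_y = 686.0 MPa, ρ = 19200 kg/m³, cost = 39.00 $/kg
  candidate L: M = 54.8 kN·m per $
  candidate F: M = 3.20 kN·m per $
  candidate Y: M = 0.916 kN·m per $
  candidate W: M = 0.292 kN·m per $
Candidate L ranks first.

candidate L, M = 54.8 kN·m per $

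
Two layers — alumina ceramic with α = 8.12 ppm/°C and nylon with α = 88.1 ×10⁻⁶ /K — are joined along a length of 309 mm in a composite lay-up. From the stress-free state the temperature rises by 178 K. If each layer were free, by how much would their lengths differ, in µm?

Δα = |8.12 − 88.1|×10⁻⁶/K = 80.0×10⁻⁶/K.
ΔL_mismatch = Δα·L·ΔT = 80.0×10⁻⁶ × 309.0 mm × 178.0 K = 4400 µm.

4400 µm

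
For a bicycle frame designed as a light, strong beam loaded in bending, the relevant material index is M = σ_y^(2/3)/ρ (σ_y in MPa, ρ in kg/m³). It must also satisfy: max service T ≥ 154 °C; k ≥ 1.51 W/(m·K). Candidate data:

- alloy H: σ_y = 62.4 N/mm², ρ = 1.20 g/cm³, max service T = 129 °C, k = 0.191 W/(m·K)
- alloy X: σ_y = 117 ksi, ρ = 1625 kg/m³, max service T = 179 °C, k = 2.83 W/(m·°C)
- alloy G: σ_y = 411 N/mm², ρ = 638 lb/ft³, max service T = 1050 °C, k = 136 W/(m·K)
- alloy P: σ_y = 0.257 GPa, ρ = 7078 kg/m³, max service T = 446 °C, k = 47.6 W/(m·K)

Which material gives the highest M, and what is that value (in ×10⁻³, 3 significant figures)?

alloy X, M = 53.3×10⁻³

Screen on constraints: max service T ≥ 154 °C; k ≥ 1.51 W/(m·K). Survivors: alloy X, alloy G, alloy P.
Putting every candidate on a common basis:
  alloy X: σ_y = 806.7 MPa, ρ = 1625 kg/m³
  alloy G: σ_y = 411.0 MPa, ρ = 10220 kg/m³
  alloy P: σ_y = 257.0 MPa, ρ = 7078 kg/m³
  alloy X: M = 53.3×10⁻³
  alloy P: M = 5.71×10⁻³
  alloy G: M = 5.41×10⁻³
Highest index: alloy X.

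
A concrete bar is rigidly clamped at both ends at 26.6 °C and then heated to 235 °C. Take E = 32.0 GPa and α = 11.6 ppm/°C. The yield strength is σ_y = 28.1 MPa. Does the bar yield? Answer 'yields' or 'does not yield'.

yields

ΔT = 208.4 K. Constrained thermal stress σ = E·α·ΔT = 32.00×10³ MPa × 11.6×10⁻⁶ × 208.4 = 77.4 MPa (compressive).
Compare to σ_y = 28.1 MPa: σ ≥ σ_y, so it yields.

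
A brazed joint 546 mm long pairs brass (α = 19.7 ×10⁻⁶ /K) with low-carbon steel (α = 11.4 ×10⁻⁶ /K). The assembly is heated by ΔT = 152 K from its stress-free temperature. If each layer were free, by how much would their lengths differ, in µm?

Δα = |19.7 − 11.4|×10⁻⁶/K = 8.30×10⁻⁶/K.
ΔL_mismatch = Δα·L·ΔT = 8.30×10⁻⁶ × 546.0 mm × 152.0 K = 689 µm.

689 µm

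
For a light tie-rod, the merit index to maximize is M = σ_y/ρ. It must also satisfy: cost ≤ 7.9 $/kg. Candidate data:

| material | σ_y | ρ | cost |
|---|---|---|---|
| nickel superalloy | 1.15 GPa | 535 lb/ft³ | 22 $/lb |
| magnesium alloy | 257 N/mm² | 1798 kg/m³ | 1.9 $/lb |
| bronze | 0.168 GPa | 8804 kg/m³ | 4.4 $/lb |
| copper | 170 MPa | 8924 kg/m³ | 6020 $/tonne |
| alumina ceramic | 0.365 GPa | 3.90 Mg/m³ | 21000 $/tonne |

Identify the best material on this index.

Screen on constraints: cost ≤ 7.9 $/kg. Survivors: magnesium alloy, copper.
Putting every candidate on a common basis:
  magnesium alloy: σ_y = 257.0 MPa, ρ = 1798 kg/m³
  copper: σ_y = 170.0 MPa, ρ = 8924 kg/m³
  magnesium alloy: M = 143 kN·m/kg
  copper: M = 19.0 kN·m/kg
Highest index: magnesium alloy.

magnesium alloy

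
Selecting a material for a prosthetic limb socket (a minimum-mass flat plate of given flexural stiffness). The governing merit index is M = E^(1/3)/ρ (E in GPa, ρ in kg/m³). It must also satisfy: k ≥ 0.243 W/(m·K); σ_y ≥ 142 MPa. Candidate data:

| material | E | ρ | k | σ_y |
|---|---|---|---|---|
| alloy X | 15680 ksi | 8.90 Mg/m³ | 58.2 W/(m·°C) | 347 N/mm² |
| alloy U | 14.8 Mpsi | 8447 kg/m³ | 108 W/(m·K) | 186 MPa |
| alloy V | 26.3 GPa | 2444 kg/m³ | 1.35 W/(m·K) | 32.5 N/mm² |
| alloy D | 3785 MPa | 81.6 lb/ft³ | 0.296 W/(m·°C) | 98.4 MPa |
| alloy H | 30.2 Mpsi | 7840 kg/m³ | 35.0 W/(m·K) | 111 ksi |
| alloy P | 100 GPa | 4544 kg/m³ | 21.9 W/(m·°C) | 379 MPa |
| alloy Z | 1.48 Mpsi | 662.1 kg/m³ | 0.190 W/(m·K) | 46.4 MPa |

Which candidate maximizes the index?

Screen on constraints: k ≥ 0.243 W/(m·K); σ_y ≥ 142 MPa. Survivors: alloy X, alloy U, alloy H, alloy P.
In SI units:
  alloy X: E = 108.1 GPa, ρ = 8900 kg/m³
  alloy U: E = 102.0 GPa, ρ = 8447 kg/m³
  alloy H: E = 208.2 GPa, ρ = 7840 kg/m³
  alloy P: E = 100.0 GPa, ρ = 4544 kg/m³
  alloy P: M = 1.02×10⁻³
  alloy H: M = 0.756×10⁻³
  alloy U: M = 0.553×10⁻³
  alloy X: M = 0.535×10⁻³
The maximum is for alloy P.

alloy P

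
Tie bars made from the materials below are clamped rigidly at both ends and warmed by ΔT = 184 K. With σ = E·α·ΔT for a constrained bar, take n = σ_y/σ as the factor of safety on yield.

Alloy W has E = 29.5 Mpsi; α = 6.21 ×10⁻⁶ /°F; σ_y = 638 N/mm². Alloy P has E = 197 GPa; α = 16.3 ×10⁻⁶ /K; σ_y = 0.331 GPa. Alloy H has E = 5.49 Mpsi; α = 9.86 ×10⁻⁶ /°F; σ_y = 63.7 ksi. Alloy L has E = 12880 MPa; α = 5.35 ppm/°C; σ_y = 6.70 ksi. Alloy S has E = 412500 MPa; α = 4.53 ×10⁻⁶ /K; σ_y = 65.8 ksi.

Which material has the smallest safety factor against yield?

Converting E to GPa, α to ×10⁻⁶/K, σ_y to MPa, then σ and n for each:
  alloy W: E = 203.4, α = 11.2, σ_y = 638.0 → σ = 418 MPa, n = 1.53
  alloy P: E = 197.0, α = 16.3, σ_y = 331.0 → σ = 591 MPa, n = 0.560
  alloy H: E = 37.85, α = 17.7, σ_y = 439.2 → σ = 124 MPa, n = 3.55
  alloy L: E = 12.88, α = 5.35, σ_y = 46.19 → σ = 12.7 MPa, n = 3.64
  alloy S: E = 412.5, α = 4.53, σ_y = 453.7 → σ = 344 MPa, n = 1.32
The minimum is alloy P at n = 0.560.

alloy P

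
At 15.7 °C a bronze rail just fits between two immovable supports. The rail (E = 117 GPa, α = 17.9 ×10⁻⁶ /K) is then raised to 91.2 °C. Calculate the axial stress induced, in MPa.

158 MPa

ΔT = 75.50 K. Constrained thermal stress σ = E·α·ΔT = 117.0×10³ MPa × 17.9×10⁻⁶ × 75.50 = 158 MPa (compressive).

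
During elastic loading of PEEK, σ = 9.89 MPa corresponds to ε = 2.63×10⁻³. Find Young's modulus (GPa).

3.76 GPa

E = σ/ε = 9.89 MPa / 2.63×10⁻³ = 3760 MPa = 3.76 GPa.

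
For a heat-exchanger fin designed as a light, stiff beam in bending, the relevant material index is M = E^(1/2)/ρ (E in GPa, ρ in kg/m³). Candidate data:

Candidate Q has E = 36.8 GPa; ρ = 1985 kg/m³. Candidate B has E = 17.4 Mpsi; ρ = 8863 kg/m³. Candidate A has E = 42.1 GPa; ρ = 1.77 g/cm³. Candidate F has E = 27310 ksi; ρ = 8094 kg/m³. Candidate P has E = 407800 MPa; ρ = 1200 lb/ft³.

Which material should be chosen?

candidate A

Putting every candidate on a common basis:
  candidate Q: E = 36.80 GPa, ρ = 1985 kg/m³
  candidate B: E = 120.0 GPa, ρ = 8863 kg/m³
  candidate A: E = 42.10 GPa, ρ = 1770 kg/m³
  candidate F: E = 188.3 GPa, ρ = 8094 kg/m³
  candidate P: E = 407.8 GPa, ρ = 19220 kg/m³
  candidate A: M = 3.67×10⁻³
  candidate Q: M = 3.06×10⁻³
  candidate F: M = 1.70×10⁻³
  candidate B: M = 1.24×10⁻³
  candidate P: M = 1.05×10⁻³
Candidate A ranks first.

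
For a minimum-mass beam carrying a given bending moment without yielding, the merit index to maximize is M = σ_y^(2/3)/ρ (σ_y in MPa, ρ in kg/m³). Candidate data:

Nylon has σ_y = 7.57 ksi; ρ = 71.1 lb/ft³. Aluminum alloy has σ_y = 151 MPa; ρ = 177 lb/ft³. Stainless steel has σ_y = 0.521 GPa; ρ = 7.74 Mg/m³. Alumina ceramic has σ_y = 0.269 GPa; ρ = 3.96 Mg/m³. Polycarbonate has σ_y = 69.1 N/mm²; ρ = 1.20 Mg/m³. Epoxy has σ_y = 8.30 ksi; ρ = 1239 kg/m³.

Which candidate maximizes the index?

polycarbonate

Putting every candidate on a common basis:
  nylon: σ_y = 52.19 MPa, ρ = 1139 kg/m³
  aluminum alloy: σ_y = 151.0 MPa, ρ = 2835 kg/m³
  stainless steel: σ_y = 521.0 MPa, ρ = 7740 kg/m³
  alumina ceramic: σ_y = 269.0 MPa, ρ = 3960 kg/m³
  polycarbonate: σ_y = 69.10 MPa, ρ = 1200 kg/m³
  epoxy: σ_y = 57.23 MPa, ρ = 1239 kg/m³
  polycarbonate: M = 14.0×10⁻³
  nylon: M = 12.3×10⁻³
  epoxy: M = 12.0×10⁻³
  alumina ceramic: M = 10.5×10⁻³
  aluminum alloy: M = 10.0×10⁻³
  stainless steel: M = 8.37×10⁻³
Polycarbonate has the largest M.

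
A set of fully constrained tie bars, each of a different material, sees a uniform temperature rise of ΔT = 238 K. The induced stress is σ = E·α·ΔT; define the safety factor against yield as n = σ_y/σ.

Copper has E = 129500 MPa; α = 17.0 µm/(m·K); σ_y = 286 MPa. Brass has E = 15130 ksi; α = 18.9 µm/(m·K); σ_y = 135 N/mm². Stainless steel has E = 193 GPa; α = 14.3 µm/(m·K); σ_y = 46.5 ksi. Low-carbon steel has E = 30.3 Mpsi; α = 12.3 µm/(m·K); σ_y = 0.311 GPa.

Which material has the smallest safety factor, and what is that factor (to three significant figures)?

Per material, after unit conversion:
  copper: E = 129.5, α = 17.0, σ_y = 286.0 → σ = 524 MPa, n = 0.546
  brass: E = 104.3, α = 18.9, σ_y = 135.0 → σ = 469 MPa, n = 0.288
  stainless steel: E = 193.0, α = 14.3, σ_y = 320.6 → σ = 657 MPa, n = 0.488
  low-carbon steel: E = 208.9, α = 12.3, σ_y = 311.0 → σ = 612 MPa, n = 0.509
Smallest n: brass with n = 0.288.

brass, n = 0.288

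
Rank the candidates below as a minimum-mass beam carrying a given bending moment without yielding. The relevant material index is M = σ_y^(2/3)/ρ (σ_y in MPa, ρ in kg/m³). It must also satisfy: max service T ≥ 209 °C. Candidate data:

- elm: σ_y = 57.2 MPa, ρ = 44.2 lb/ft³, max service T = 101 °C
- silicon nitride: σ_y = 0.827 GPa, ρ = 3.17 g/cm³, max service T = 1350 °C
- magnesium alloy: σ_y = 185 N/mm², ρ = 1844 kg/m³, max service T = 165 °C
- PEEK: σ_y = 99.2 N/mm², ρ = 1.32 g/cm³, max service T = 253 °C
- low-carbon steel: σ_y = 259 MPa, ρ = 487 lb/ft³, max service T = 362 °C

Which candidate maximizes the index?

Screen on constraints: max service T ≥ 209 °C. Survivors: silicon nitride, PEEK, low-carbon steel.
In SI units:
  silicon nitride: σ_y = 827.0 MPa, ρ = 3170 kg/m³
  PEEK: σ_y = 99.20 MPa, ρ = 1320 kg/m³
  low-carbon steel: σ_y = 259.0 MPa, ρ = 7801 kg/m³
  silicon nitride: M = 27.8×10⁻³
  PEEK: M = 16.2×10⁻³
  low-carbon steel: M = 5.21×10⁻³
Highest index: silicon nitride.

silicon nitride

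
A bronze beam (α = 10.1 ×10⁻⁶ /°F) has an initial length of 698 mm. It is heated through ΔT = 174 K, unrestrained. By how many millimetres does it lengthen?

Convert α: 10.1×10⁻⁶/°F × (9/5) = 18.2×10⁻⁶/K.
ΔL = α·L₀·ΔT = 18.2×10⁻⁶ × 698 mm × 174.0 K = 2.21 mm.

2.21 mm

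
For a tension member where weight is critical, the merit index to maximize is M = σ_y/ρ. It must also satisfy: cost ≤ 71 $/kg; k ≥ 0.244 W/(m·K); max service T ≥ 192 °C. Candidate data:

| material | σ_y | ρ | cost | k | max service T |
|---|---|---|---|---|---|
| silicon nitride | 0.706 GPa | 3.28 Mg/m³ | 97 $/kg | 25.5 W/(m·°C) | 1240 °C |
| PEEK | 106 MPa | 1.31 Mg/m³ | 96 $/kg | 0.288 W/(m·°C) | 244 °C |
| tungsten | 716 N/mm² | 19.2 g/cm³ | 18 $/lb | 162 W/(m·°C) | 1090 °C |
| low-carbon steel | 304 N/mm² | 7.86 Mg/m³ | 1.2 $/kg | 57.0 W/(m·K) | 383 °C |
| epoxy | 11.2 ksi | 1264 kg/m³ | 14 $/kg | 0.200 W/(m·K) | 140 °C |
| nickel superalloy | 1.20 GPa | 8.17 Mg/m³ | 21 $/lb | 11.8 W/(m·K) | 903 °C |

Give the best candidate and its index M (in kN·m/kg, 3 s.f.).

nickel superalloy, M = 147 kN·m/kg

Screen on constraints: cost ≤ 71 $/kg; k ≥ 0.244 W/(m·K); max service T ≥ 192 °C. Survivors: tungsten, low-carbon steel, nickel superalloy.
Putting every candidate on a common basis:
  tungsten: σ_y = 716.0 MPa, ρ = 19200 kg/m³
  low-carbon steel: σ_y = 304.0 MPa, ρ = 7860 kg/m³
  nickel superalloy: σ_y = 1200 MPa, ρ = 8170 kg/m³
  nickel superalloy: M = 147 kN·m/kg
  low-carbon steel: M = 38.7 kN·m/kg
  tungsten: M = 37.3 kN·m/kg
Nickel superalloy has the largest M.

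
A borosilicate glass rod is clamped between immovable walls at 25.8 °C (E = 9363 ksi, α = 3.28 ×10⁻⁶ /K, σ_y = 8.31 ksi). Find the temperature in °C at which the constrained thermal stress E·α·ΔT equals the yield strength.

E = 9363 ksi = 64.56 GPa.
σ_y = 8.31 ksi = 57.30 MPa.
E·α·ΔT = 57.30 MPa ⇒ ΔT = 57.30 / (64.56×10³ × 3.28×10⁻⁶) = 270.6 K.
T = 25.8 + 270.6 = 296.4 °C.

296 °C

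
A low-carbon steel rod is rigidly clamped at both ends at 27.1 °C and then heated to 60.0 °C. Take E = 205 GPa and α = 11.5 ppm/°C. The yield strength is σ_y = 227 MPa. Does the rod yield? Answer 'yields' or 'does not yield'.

does not yield

ΔT = 32.90 K. Constrained thermal stress σ = E·α·ΔT = 205.0×10³ MPa × 11.5×10⁻⁶ × 32.90 = 77.6 MPa (compressive).
Compare to σ_y = 227 MPa: σ < σ_y, so it does not yield.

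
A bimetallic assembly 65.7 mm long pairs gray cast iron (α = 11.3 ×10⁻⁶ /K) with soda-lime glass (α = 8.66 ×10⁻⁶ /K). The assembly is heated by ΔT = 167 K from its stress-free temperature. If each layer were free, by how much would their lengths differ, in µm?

29.0 µm

Δα = |11.3 − 8.66|×10⁻⁶/K = 2.64×10⁻⁶/K.
ΔL_mismatch = Δα·L·ΔT = 2.64×10⁻⁶ × 65.7 mm × 167.0 K = 29.0 µm.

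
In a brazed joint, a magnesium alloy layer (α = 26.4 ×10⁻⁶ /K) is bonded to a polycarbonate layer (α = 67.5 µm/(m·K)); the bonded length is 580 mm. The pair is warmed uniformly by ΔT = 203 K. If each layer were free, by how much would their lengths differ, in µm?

Δα = |26.4 − 67.5|×10⁻⁶/K = 41.1×10⁻⁶/K.
ΔL_mismatch = Δα·L·ΔT = 41.1×10⁻⁶ × 580.0 mm × 203.0 K = 4840 µm.

4840 µm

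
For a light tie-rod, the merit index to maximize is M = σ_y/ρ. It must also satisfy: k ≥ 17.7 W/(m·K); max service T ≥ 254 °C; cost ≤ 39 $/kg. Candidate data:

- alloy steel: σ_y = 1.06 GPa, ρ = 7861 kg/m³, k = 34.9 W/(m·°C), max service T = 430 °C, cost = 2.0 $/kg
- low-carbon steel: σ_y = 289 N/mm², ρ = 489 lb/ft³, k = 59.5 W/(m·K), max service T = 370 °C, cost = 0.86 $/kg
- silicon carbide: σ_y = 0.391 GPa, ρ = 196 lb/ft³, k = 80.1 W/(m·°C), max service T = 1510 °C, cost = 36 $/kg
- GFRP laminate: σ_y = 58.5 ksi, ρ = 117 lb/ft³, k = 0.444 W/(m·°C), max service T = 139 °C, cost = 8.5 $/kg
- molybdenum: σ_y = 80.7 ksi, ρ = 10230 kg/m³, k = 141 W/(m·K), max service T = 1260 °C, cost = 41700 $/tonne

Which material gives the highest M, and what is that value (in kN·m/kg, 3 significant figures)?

Screen on constraints: k ≥ 17.7 W/(m·K); max service T ≥ 254 °C; cost ≤ 39 $/kg. Survivors: alloy steel, low-carbon steel, silicon carbide.
Putting every candidate on a common basis:
  alloy steel: σ_y = 1060 MPa, ρ = 7861 kg/m³
  low-carbon steel: σ_y = 289.0 MPa, ρ = 7833 kg/m³
  silicon carbide: σ_y = 391.0 MPa, ρ = 3140 kg/m³
  alloy steel: M = 135 kN·m/kg
  silicon carbide: M = 125 kN·m/kg
  low-carbon steel: M = 36.9 kN·m/kg
Alloy steel ranks first.

alloy steel, M = 135 kN·m/kg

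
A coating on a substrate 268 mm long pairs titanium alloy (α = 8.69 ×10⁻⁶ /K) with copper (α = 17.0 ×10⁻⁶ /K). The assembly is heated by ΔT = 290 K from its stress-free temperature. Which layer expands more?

copper

α(titanium alloy) = 8.69×10⁻⁶/K vs α(copper) = 17.0×10⁻⁶/K.
Higher α expands more for the same ΔT: copper.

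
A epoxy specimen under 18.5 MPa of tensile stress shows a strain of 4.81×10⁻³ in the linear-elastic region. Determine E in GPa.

E = σ/ε = 18.5 MPa / 4.81×10⁻³ = 3846 MPa = 3.85 GPa.

3.85 GPa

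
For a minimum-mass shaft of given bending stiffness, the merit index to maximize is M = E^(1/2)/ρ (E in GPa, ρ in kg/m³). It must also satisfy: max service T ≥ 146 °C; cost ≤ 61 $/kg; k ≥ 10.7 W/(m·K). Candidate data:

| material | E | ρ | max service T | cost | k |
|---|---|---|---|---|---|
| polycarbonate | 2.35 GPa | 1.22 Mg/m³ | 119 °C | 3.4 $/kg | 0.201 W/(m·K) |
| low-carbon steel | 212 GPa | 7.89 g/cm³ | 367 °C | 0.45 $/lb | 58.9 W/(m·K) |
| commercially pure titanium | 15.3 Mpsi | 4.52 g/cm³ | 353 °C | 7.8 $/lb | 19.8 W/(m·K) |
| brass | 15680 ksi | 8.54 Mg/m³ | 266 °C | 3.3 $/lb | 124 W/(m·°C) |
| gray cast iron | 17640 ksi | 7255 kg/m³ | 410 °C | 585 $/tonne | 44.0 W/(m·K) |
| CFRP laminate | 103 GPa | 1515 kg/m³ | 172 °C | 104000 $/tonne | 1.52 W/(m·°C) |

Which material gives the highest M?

Screen on constraints: max service T ≥ 146 °C; cost ≤ 61 $/kg; k ≥ 10.7 W/(m·K). Survivors: low-carbon steel, commercially pure titanium, brass, gray cast iron.
Convert each candidate to consistent units, then evaluate M:
  low-carbon steel: E = 212.0 GPa, ρ = 7890 kg/m³
  commercially pure titanium: E = 105.5 GPa, ρ = 4520 kg/m³
  brass: E = 108.1 GPa, ρ = 8540 kg/m³
  gray cast iron: E = 121.6 GPa, ρ = 7255 kg/m³
  commercially pure titanium: M = 2.27×10⁻³
  low-carbon steel: M = 1.85×10⁻³
  gray cast iron: M = 1.52×10⁻³
  brass: M = 1.22×10⁻³
Commercially pure titanium ranks first.

commercially pure titanium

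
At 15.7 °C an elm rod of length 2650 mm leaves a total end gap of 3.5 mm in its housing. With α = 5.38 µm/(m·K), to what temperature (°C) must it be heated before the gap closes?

α·L₀·ΔT = 3.5 mm ⇒ ΔT = 3.5 / (5.38×10⁻⁶ × 2650.0) = 245.5 K.
T = 15.7 + 245.5 = 261.2 °C.

261 °C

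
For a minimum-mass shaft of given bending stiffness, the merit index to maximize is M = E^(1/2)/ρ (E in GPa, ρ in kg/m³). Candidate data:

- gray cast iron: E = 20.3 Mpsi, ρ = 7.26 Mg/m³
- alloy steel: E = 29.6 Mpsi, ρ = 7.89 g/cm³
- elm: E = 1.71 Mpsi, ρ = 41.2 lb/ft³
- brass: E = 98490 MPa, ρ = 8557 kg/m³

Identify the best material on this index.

elm

After converting to SI:
  gray cast iron: E = 140.0 GPa, ρ = 7260 kg/m³
  alloy steel: E = 204.1 GPa, ρ = 7890 kg/m³
  elm: E = 11.79 GPa, ρ = 660.0 kg/m³
  brass: E = 98.49 GPa, ρ = 8557 kg/m³
  elm: M = 5.20×10⁻³
  alloy steel: M = 1.81×10⁻³
  gray cast iron: M = 1.63×10⁻³
  brass: M = 1.16×10⁻³
Elm has the largest M.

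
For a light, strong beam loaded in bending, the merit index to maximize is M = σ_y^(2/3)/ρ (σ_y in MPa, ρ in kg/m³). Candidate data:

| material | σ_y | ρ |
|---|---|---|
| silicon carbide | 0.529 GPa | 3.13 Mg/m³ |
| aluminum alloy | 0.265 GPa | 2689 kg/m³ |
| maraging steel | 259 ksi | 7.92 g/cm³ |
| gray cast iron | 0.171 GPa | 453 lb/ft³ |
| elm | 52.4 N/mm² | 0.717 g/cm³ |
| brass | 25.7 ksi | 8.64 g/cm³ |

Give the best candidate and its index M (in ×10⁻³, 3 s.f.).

silicon carbide, M = 20.9×10⁻³

In SI units:
  silicon carbide: σ_y = 529.0 MPa, ρ = 3130 kg/m³
  aluminum alloy: σ_y = 265.0 MPa, ρ = 2689 kg/m³
  maraging steel: σ_y = 1786 MPa, ρ = 7920 kg/m³
  gray cast iron: σ_y = 171.0 MPa, ρ = 7256 kg/m³
  elm: σ_y = 52.40 MPa, ρ = 717.0 kg/m³
  brass: σ_y = 177.2 MPa, ρ = 8640 kg/m³
  silicon carbide: M = 20.9×10⁻³
  elm: M = 19.5×10⁻³
  maraging steel: M = 18.6×10⁻³
  aluminum alloy: M = 15.3×10⁻³
  gray cast iron: M = 4.25×10⁻³
  brass: M = 3.65×10⁻³
Highest index: silicon carbide.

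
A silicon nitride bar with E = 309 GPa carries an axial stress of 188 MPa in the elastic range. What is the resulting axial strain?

6.08×10⁻⁴

ε = σ/E = 188 / 309000 = 6.08×10⁻⁴.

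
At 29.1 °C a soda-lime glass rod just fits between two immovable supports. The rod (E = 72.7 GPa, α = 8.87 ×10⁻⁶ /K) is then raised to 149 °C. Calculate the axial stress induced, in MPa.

77.3 MPa

ΔT = 119.9 K. Constrained thermal stress σ = E·α·ΔT = 72.70×10³ MPa × 8.87×10⁻⁶ × 119.9 = 77.3 MPa (compressive).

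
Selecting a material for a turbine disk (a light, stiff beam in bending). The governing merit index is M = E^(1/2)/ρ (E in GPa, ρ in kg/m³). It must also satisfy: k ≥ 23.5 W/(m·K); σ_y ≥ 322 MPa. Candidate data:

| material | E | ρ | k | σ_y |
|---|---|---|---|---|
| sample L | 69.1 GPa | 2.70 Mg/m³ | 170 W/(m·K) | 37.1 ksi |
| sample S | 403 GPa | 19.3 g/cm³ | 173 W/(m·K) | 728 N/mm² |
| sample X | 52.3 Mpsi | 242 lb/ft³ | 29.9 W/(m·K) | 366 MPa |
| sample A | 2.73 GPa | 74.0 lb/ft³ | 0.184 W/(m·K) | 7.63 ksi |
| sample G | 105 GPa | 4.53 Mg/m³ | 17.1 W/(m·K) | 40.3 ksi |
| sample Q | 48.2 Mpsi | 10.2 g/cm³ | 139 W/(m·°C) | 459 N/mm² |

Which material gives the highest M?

sample X

Screen on constraints: k ≥ 23.5 W/(m·K); σ_y ≥ 322 MPa. Survivors: sample S, sample X, sample Q.
In SI units:
  sample S: E = 403.0 GPa, ρ = 19300 kg/m³
  sample X: E = 360.6 GPa, ρ = 3876 kg/m³
  sample Q: E = 332.3 GPa, ρ = 10200 kg/m³
  sample X: M = 4.90×10⁻³
  sample Q: M = 1.79×10⁻³
  sample S: M = 1.04×10⁻³
Sample X has the largest M.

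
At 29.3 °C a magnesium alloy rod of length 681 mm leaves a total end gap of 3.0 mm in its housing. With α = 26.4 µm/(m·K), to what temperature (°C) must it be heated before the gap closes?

α·L₀·ΔT = 3.0 mm ⇒ ΔT = 3.0 / (26.4×10⁻⁶ × 681.0) = 166.9 K.
T = 29.3 + 166.9 = 196.2 °C.

196 °C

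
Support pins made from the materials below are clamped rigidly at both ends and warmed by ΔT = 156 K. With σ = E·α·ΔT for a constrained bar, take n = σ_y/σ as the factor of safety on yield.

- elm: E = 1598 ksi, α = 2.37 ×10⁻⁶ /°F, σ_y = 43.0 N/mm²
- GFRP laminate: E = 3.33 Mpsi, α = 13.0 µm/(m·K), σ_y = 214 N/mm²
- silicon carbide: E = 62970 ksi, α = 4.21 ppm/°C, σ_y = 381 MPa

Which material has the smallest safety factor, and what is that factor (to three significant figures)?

silicon carbide, n = 1.34

In consistent units (E in GPa, α in ×10⁻⁶/K, σ_y in MPa):
  elm: E = 11.02, α = 4.27, σ_y = 43.00 → σ = 7.33 MPa, n = 5.86
  GFRP laminate: E = 22.96, α = 13.0, σ_y = 214.0 → σ = 46.6 MPa, n = 4.60
  silicon carbide: E = 434.2, α = 4.21, σ_y = 381.0 → σ = 285 MPa, n = 1.34
Silicon carbide has the lowest safety factor, n = 1.34.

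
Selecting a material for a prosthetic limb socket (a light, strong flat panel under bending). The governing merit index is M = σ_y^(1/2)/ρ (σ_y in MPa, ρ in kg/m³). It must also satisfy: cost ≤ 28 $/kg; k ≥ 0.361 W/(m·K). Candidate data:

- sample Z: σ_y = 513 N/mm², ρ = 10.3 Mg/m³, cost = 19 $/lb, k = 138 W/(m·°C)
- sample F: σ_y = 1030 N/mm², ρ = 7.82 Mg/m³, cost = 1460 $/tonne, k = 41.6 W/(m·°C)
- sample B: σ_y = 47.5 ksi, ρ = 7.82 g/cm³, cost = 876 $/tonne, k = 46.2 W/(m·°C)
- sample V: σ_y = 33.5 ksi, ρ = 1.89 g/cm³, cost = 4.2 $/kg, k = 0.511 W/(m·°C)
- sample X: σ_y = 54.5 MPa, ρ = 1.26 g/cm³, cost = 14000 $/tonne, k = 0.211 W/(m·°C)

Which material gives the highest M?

Screen on constraints: cost ≤ 28 $/kg; k ≥ 0.361 W/(m·K). Survivors: sample F, sample B, sample V.
Putting every candidate on a common basis:
  sample F: σ_y = 1030 MPa, ρ = 7820 kg/m³
  sample B: σ_y = 327.5 MPa, ρ = 7820 kg/m³
  sample V: σ_y = 231.0 MPa, ρ = 1890 kg/m³
  sample V: M = 8.04×10⁻³
  sample F: M = 4.10×10⁻³
  sample B: M = 2.31×10⁻³
Sample V ranks first.

sample V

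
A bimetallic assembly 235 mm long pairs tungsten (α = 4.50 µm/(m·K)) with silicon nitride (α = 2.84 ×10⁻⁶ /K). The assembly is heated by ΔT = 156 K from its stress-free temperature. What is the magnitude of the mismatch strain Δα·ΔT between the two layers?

Δα = |4.50 − 2.84|×10⁻⁶/K = 1.66×10⁻⁶/K.
Mismatch strain = Δα·ΔT = 1.66×10⁻⁶ × 156.0 = 2.59×10⁻⁴.

2.59×10⁻⁴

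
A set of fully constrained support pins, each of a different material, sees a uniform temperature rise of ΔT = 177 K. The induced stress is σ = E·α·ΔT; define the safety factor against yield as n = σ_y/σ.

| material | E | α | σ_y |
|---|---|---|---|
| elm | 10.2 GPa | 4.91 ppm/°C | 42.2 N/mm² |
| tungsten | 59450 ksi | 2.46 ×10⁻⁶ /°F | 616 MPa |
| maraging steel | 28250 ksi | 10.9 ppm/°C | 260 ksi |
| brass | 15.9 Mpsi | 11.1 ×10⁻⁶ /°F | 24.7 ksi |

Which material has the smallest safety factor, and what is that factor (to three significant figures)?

With everything in SI (GPa, ×10⁻⁶/K, MPa):
  elm: E = 10.20, α = 4.91, σ_y = 42.20 → σ = 8.86 MPa, n = 4.76
  tungsten: E = 409.9, α = 4.43, σ_y = 616.0 → σ = 321 MPa, n = 1.92
  maraging steel: E = 194.8, α = 10.9, σ_y = 1793 → σ = 376 MPa, n = 4.77
  brass: E = 109.6, α = 20.0, σ_y = 170.3 → σ = 388 MPa, n = 0.439
Brass has the lowest safety factor, n = 0.439.

brass, n = 0.439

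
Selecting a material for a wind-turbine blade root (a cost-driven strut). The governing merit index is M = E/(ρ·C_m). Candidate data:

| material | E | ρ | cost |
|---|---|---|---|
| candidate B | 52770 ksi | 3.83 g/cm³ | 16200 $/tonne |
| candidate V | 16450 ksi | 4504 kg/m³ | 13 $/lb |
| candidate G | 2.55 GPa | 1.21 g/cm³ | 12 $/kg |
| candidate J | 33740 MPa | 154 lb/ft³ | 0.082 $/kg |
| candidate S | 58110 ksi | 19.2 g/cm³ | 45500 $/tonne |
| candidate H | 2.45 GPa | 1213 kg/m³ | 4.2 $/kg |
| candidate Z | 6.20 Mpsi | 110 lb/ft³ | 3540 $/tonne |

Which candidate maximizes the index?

Convert each candidate to consistent units, then evaluate M:
  candidate B: E = 363.8 GPa, ρ = 3830 kg/m³, cost = 16.20 $/kg
  candidate V: E = 113.4 GPa, ρ = 4504 kg/m³, cost = 28.66 $/kg
  candidate G: E = 2.550 GPa, ρ = 1210 kg/m³, cost = 12.00 $/kg
  candidate J: E = 33.74 GPa, ρ = 2467 kg/m³, cost = 0.08200 $/kg
  candidate S: E = 400.7 GPa, ρ = 19200 kg/m³, cost = 45.50 $/kg
  candidate H: E = 2.450 GPa, ρ = 1213 kg/m³, cost = 4.200 $/kg
  candidate Z: E = 42.75 GPa, ρ = 1762 kg/m³, cost = 3.540 $/kg
  candidate J: M = 167 MN·m per $
  candidate Z: M = 6.85 MN·m per $
  candidate B: M = 5.86 MN·m per $
  candidate V: M = 0.879 MN·m per $
  candidate H: M = 0.481 MN·m per $
  candidate S: M = 0.459 MN·m per $
  candidate G: M = 0.176 MN·m per $
Highest index: candidate J.

candidate J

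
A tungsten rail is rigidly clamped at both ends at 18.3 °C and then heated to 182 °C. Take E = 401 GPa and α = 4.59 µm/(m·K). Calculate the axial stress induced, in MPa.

ΔT = 163.7 K. Constrained thermal stress σ = E·α·ΔT = 401.0×10³ MPa × 4.59×10⁻⁶ × 163.7 = 301 MPa (compressive).

301 MPa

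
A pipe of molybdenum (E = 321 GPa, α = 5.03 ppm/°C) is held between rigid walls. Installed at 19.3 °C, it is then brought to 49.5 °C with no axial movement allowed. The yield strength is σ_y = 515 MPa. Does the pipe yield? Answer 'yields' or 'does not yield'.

does not yield

ΔT = 30.20 K. Constrained thermal stress σ = E·α·ΔT = 321.0×10³ MPa × 5.03×10⁻⁶ × 30.20 = 48.8 MPa (compressive).
Compare to σ_y = 515 MPa: σ < σ_y, so it does not yield.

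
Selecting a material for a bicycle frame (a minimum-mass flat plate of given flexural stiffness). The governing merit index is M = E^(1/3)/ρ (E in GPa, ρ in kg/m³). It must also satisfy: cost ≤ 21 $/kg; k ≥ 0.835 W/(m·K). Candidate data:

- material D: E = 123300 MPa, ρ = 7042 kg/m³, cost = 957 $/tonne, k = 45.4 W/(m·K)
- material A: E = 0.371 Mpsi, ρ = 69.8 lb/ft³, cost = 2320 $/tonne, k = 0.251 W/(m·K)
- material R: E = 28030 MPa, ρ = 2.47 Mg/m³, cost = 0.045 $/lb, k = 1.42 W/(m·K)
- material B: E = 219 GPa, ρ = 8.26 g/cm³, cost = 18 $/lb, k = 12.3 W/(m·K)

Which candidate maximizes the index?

Screen on constraints: cost ≤ 21 $/kg; k ≥ 0.835 W/(m·K). Survivors: material D, material R.
Normalizing units and computing the index:
  material D: E = 123.3 GPa, ρ = 7042 kg/m³
  material R: E = 28.03 GPa, ρ = 2470 kg/m³
  material R: M = 1.23×10⁻³
  material D: M = 0.707×10⁻³
Material R has the largest M.

material R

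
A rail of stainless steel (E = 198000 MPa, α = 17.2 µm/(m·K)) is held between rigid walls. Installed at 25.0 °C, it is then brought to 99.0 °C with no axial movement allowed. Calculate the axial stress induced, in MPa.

E = 198000 MPa = 198.0 GPa.
ΔT = 74.00 K. Constrained thermal stress σ = E·α·ΔT = 198.0×10³ MPa × 17.2×10⁻⁶ × 74.00 = 252 MPa (compressive).

252 MPa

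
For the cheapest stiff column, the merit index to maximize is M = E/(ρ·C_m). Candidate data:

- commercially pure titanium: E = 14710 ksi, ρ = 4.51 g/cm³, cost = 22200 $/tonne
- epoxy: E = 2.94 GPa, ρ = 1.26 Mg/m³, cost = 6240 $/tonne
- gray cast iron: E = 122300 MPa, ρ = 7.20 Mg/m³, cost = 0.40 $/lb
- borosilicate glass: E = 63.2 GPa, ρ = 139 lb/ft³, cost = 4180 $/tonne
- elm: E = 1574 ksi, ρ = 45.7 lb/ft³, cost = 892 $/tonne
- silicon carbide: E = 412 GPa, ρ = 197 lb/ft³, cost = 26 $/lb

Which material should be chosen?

gray cast iron

Normalizing units and computing the index:
  commercially pure titanium: E = 101.4 GPa, ρ = 4510 kg/m³, cost = 22.20 $/kg
  epoxy: E = 2.940 GPa, ρ = 1260 kg/m³, cost = 6.240 $/kg
  gray cast iron: E = 122.3 GPa, ρ = 7200 kg/m³, cost = 0.8818 $/kg
  borosilicate glass: E = 63.20 GPa, ρ = 2227 kg/m³, cost = 4.180 $/kg
  elm: E = 10.85 GPa, ρ = 732.0 kg/m³, cost = 0.8920 $/kg
  silicon carbide: E = 412.0 GPa, ρ = 3156 kg/m³, cost = 57.32 $/kg
  gray cast iron: M = 19.3 MN·m per $
  elm: M = 16.6 MN·m per $
  borosilicate glass: M = 6.79 MN·m per $
  silicon carbide: M = 2.28 MN·m per $
  commercially pure titanium: M = 1.01 MN·m per $
  epoxy: M = 0.374 MN·m per $
Gray cast iron has the largest M.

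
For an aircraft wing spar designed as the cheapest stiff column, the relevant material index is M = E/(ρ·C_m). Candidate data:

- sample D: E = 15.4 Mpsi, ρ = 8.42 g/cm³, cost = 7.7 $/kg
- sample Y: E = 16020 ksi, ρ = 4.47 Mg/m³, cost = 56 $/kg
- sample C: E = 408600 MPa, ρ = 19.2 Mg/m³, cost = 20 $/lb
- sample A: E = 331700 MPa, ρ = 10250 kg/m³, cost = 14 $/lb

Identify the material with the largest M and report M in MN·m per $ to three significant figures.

sample D, M = 1.64 MN·m per $

Convert each candidate to consistent units, then evaluate M:
  sample D: E = 106.2 GPa, ρ = 8420 kg/m³, cost = 7.700 $/kg
  sample Y: E = 110.5 GPa, ρ = 4470 kg/m³, cost = 56.00 $/kg
  sample C: E = 408.6 GPa, ρ = 19200 kg/m³, cost = 44.09 $/kg
  sample A: E = 331.7 GPa, ρ = 10250 kg/m³, cost = 30.86 $/kg
  sample D: M = 1.64 MN·m per $
  sample A: M = 1.05 MN·m per $
  sample C: M = 0.483 MN·m per $
  sample Y: M = 0.441 MN·m per $
Sample D ranks first.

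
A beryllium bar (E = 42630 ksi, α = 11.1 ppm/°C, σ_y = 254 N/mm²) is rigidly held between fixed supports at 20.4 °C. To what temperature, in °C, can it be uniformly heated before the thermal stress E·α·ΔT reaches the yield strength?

98.3 °C

E = 42630 ksi = 293.9 GPa.
σ_y = 254 N/mm² = 254.0 MPa.
E·α·ΔT = 254.0 MPa ⇒ ΔT = 254.0 / (293.9×10³ × 11.1×10⁻⁶) = 77.85 K.
T = 20.4 + 77.85 = 98.25 °C.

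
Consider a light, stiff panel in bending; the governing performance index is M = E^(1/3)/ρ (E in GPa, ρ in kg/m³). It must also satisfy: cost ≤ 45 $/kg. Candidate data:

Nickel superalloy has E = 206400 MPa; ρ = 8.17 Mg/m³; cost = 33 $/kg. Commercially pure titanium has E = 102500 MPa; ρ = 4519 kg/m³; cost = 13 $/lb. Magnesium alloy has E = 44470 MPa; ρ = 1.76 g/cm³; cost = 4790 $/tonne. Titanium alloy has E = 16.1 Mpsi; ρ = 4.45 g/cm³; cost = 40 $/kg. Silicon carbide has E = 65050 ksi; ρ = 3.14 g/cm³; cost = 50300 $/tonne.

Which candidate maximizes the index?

magnesium alloy

Screen on constraints: cost ≤ 45 $/kg. Survivors: nickel superalloy, commercially pure titanium, magnesium alloy, titanium alloy.
In SI units:
  nickel superalloy: E = 206.4 GPa, ρ = 8170 kg/m³
  commercially pure titanium: E = 102.5 GPa, ρ = 4519 kg/m³
  magnesium alloy: E = 44.47 GPa, ρ = 1760 kg/m³
  titanium alloy: E = 111.0 GPa, ρ = 4450 kg/m³
  magnesium alloy: M = 2.01×10⁻³
  titanium alloy: M = 1.08×10⁻³
  commercially pure titanium: M = 1.04×10⁻³
  nickel superalloy: M = 0.723×10⁻³
Highest index: magnesium alloy.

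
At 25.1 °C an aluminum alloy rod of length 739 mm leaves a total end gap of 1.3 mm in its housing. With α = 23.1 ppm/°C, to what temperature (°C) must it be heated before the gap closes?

101 °C

α·L₀·ΔT = 1.3 mm ⇒ ΔT = 1.3 / (23.1×10⁻⁶ × 739.0) = 76.15 K.
T = 25.1 + 76.15 = 101.3 °C.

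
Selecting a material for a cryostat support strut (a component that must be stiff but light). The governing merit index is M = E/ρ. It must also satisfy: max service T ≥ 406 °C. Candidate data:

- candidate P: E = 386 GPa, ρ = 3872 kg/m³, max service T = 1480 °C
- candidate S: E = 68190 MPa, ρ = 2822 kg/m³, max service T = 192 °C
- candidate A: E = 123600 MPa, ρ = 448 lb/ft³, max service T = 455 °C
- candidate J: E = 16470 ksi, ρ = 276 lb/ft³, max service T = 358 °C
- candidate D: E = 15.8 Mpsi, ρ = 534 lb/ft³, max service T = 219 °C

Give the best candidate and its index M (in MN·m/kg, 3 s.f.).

Screen on constraints: max service T ≥ 406 °C. Survivors: candidate P, candidate A.
Putting every candidate on a common basis:
  candidate P: E = 386.0 GPa, ρ = 3872 kg/m³
  candidate A: E = 123.6 GPa, ρ = 7176 kg/m³
  candidate P: M = 99.7 MN·m/kg
  candidate A: M = 17.2 MN·m/kg
Candidate P ranks first.

candidate P, M = 99.7 MN·m/kg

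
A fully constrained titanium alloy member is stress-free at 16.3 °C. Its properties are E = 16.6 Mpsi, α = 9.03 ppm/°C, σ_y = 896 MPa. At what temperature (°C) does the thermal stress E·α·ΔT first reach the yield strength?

E = 16.6 Mpsi = 114.5 GPa.
E·α·ΔT = 896.0 MPa ⇒ ΔT = 896.0 / (114.5×10³ × 9.03×10⁻⁶) = 866.9 K.
T = 16.3 + 866.9 = 883.2 °C.

883 °C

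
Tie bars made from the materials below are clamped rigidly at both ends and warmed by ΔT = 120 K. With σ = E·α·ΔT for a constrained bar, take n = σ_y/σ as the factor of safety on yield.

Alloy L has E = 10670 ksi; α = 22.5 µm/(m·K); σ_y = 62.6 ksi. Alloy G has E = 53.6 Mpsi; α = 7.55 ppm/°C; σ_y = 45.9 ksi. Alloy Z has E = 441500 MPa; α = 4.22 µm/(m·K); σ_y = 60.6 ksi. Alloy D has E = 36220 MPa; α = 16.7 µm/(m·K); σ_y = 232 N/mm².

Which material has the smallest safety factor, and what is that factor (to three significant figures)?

Converting E to GPa, α to ×10⁻⁶/K, σ_y to MPa, then σ and n for each:
  alloy L: E = 73.57, α = 22.5, σ_y = 431.6 → σ = 199 MPa, n = 2.17
  alloy G: E = 369.6, α = 7.55, σ_y = 316.5 → σ = 335 MPa, n = 0.945
  alloy Z: E = 441.5, α = 4.22, σ_y = 417.8 → σ = 224 MPa, n = 1.87
  alloy D: E = 36.22, α = 16.7, σ_y = 232.0 → σ = 72.6 MPa, n = 3.20
Smallest n: alloy G with n = 0.945.

alloy G, n = 0.945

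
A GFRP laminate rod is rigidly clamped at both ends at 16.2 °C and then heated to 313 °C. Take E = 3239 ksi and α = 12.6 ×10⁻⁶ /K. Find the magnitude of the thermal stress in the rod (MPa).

83.5 MPa

E = 3239 ksi = 22.33 GPa.
ΔT = 296.8 K. Constrained thermal stress σ = E·α·ΔT = 22.33×10³ MPa × 12.6×10⁻⁶ × 296.8 = 83.5 MPa (compressive).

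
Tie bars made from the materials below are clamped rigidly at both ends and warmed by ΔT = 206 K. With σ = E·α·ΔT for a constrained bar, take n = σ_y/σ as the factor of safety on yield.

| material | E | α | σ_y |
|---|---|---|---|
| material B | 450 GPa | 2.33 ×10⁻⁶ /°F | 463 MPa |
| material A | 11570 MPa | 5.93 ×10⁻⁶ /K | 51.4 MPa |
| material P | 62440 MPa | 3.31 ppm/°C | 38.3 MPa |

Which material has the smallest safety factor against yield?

material P

With everything in SI (GPa, ×10⁻⁶/K, MPa):
  material B: E = 450.0, α = 4.19, σ_y = 463.0 → σ = 389 MPa, n = 1.19
  material A: E = 11.57, α = 5.93, σ_y = 51.40 → σ = 14.1 MPa, n = 3.64
  material P: E = 62.44, α = 3.31, σ_y = 38.30 → σ = 42.6 MPa, n = 0.900
Material P has the lowest safety factor, n = 0.900.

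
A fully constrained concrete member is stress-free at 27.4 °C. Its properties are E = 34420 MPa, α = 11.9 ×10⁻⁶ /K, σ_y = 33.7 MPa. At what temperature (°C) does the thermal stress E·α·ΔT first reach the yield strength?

E = 34420 MPa = 34.42 GPa.
E·α·ΔT = 33.70 MPa ⇒ ΔT = 33.70 / (34.42×10³ × 11.9×10⁻⁶) = 82.28 K.
T = 27.4 + 82.28 = 109.7 °C.

110 °C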